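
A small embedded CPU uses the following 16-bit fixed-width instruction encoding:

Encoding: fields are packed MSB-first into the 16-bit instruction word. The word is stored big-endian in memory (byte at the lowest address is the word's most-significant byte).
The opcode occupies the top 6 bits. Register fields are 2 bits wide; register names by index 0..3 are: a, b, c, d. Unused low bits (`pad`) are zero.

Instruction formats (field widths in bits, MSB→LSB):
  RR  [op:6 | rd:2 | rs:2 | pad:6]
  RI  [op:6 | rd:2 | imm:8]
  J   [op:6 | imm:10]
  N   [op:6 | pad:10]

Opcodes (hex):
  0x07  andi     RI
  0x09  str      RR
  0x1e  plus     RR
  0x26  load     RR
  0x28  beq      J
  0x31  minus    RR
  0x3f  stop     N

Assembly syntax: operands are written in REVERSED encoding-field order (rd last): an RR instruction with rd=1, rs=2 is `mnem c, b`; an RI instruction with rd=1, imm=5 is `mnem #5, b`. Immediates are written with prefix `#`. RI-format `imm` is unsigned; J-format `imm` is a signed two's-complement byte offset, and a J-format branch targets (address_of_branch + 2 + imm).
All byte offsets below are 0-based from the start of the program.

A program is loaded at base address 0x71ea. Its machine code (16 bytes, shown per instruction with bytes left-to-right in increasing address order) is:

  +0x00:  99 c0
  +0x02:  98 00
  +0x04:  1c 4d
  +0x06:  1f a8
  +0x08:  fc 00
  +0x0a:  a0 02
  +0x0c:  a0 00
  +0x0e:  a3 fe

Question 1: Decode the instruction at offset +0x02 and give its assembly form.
load a, a

off 0x02: read 98 00 as big → 0x9800
  op=0x9800>>10=0x26 ⇒ load (RR)
  rd@[9:8]=0x0 ⇒ a
  rs@[7:6]=0x0 ⇒ a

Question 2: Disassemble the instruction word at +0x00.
@+00  big-endian(99 c0) = 0x99c0
  top 6b → 0x26 → load [RR]
  [9:8] rd=1 = b
  [7:6] rs=3 = d

load d, b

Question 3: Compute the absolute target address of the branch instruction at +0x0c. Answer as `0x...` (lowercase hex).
+0x0c: a0 00 ⇒ word 0xa000 (big)
  opcode bits[15:10]=0x28: beq/J
  imm@[9:0]=0x0 ⇒ #0
  target = base 0x71ea + off 0x0c + 2 + imm 0 = 0x71f8

0x71f8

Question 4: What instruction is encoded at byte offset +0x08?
stop

off 0x08: read fc 00 as big → 0xfc00
  opcode bits[15:10]=0x3f: stop/N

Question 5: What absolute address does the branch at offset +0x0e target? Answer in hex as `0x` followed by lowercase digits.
0x71f8

+0x0e: a3 fe ⇒ word 0xa3fe (big)
  opcode bits[15:10]=0x28: beq/J
  imm: (w>>0)&0x3ff=0x3fe (s10→-2) → #-2
  target = base 0x71ea + off 0x0e + 2 + imm -2 = 0x71f8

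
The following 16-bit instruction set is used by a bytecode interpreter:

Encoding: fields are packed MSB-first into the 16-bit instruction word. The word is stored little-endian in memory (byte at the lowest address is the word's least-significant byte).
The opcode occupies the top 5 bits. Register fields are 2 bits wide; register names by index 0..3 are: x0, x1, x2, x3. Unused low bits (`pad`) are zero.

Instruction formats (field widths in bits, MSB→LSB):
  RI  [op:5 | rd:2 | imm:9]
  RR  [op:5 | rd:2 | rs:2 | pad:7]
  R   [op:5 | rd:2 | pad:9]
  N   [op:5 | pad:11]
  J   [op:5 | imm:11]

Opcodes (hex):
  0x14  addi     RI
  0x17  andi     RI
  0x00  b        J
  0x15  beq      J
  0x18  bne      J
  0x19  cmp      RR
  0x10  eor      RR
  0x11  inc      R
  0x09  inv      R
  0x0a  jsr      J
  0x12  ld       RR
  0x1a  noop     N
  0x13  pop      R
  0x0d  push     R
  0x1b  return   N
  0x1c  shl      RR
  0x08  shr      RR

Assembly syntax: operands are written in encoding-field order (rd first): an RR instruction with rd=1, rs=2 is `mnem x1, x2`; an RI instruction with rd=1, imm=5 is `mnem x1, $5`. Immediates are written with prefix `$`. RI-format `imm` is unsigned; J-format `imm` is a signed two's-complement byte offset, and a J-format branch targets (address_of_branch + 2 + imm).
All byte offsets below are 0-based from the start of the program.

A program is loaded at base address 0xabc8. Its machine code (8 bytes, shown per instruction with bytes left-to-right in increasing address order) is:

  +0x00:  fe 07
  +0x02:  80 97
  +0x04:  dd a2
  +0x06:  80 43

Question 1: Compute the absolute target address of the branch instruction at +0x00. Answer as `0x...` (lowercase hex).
off 0x00: read fe 07 as little → 0x07fe
  opcode bits[15:11]=0x0: b/J
  imm@[10:0]=0x7fe (s11→-2) ⇒ $-2
  target = base 0xabc8 + off 0x00 + 2 + imm -2 = 0xabc8

0xabc8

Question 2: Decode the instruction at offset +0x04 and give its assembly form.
[04] dd a2 → 0xa2dd
  op=0xa2dd>>11=0x14 ⇒ addi (RI)
  rd@[10:9]=0x1 ⇒ x1
  imm@[8:0]=0xdd ⇒ $221

addi x1, $221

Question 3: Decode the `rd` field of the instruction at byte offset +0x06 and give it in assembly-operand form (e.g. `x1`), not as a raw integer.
off 0x06: read 80 43 as little → 0x4380
  op=0x4380>>11=0x8 ⇒ shr (RR)
  rd: (w>>9)&0x3=0x1 → x1
  rs: (w>>7)&0x3=0x3 → x3

x1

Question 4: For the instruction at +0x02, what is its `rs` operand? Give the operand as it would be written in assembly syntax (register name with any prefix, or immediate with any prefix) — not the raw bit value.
x3

+0x02: 80 97 ⇒ word 0x9780 (little)
  opcode bits[15:11]=0x12: ld/RR
  rd: (w>>9)&0x3=0x3 → x3
  rs: (w>>7)&0x3=0x3 → x3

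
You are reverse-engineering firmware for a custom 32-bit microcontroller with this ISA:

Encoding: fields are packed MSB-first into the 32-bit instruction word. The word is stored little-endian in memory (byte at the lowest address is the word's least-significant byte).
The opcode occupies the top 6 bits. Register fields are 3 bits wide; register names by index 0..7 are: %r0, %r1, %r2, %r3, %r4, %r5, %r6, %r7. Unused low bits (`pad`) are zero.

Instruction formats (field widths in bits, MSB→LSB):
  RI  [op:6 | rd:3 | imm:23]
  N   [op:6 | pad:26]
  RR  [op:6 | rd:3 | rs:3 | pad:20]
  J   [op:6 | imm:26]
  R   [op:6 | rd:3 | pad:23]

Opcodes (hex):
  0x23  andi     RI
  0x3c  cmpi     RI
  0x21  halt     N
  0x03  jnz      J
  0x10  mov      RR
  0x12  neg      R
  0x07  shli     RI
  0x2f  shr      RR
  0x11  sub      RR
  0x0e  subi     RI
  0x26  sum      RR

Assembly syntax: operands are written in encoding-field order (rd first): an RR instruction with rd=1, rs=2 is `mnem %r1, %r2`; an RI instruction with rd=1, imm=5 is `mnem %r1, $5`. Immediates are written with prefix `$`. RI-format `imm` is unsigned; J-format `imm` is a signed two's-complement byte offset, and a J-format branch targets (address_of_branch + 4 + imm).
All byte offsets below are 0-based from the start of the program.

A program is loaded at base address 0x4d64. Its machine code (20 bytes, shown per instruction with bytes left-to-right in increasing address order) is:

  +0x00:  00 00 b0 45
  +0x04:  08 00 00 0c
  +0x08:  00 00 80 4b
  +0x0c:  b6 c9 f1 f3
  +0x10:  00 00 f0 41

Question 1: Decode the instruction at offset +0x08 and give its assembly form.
neg %r7

@+08  little-endian(00 00 80 4b) = 0x4b800000
  op=0x4b800000>>26=0x12 ⇒ neg (R)
  rd: (w>>23)&0x7=0x7 → %r7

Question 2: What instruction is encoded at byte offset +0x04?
+0x04: 08 00 00 0c ⇒ word 0x0c000008 (little)
  top 6b → 0x3 → jnz [J]
  [25:0] imm=8 = $8

jnz $8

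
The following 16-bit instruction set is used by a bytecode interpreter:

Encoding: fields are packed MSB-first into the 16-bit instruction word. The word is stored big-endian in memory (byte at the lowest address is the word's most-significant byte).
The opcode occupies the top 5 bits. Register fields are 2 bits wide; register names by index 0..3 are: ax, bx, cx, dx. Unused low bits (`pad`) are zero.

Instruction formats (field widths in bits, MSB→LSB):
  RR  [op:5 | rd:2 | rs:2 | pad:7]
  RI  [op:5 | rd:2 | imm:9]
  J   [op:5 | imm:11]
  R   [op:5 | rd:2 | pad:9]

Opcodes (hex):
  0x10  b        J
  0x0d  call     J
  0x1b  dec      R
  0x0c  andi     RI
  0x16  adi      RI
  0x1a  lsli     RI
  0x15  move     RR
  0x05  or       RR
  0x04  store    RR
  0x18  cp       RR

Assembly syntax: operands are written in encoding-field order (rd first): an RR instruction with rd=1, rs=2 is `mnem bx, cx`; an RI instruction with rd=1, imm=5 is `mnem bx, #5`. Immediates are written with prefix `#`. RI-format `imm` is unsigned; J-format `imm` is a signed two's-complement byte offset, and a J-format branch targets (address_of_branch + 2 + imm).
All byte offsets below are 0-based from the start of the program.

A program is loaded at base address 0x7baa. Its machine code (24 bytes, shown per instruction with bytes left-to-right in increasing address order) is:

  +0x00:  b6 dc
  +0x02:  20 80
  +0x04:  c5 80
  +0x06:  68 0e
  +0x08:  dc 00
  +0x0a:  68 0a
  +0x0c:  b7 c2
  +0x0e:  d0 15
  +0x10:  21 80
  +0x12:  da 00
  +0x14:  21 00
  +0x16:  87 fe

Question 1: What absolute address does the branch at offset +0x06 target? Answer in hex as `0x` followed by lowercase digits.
[06] 68 0e → 0x680e
  op=0x680e>>11=0xd ⇒ call (J)
  imm@[10:0]=0xe ⇒ #14
  target = base 0x7baa + off 0x06 + 2 + imm 14 = 0x7bc0

0x7bc0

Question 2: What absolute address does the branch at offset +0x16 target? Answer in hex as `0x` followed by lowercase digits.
0x7bc0

[16] 87 fe → 0x87fe
  top 5b → 0x10 → b [J]
  [10:0] imm=2046 (s11→-2) = #-2
  target = base 0x7baa + off 0x16 + 2 + imm -2 = 0x7bc0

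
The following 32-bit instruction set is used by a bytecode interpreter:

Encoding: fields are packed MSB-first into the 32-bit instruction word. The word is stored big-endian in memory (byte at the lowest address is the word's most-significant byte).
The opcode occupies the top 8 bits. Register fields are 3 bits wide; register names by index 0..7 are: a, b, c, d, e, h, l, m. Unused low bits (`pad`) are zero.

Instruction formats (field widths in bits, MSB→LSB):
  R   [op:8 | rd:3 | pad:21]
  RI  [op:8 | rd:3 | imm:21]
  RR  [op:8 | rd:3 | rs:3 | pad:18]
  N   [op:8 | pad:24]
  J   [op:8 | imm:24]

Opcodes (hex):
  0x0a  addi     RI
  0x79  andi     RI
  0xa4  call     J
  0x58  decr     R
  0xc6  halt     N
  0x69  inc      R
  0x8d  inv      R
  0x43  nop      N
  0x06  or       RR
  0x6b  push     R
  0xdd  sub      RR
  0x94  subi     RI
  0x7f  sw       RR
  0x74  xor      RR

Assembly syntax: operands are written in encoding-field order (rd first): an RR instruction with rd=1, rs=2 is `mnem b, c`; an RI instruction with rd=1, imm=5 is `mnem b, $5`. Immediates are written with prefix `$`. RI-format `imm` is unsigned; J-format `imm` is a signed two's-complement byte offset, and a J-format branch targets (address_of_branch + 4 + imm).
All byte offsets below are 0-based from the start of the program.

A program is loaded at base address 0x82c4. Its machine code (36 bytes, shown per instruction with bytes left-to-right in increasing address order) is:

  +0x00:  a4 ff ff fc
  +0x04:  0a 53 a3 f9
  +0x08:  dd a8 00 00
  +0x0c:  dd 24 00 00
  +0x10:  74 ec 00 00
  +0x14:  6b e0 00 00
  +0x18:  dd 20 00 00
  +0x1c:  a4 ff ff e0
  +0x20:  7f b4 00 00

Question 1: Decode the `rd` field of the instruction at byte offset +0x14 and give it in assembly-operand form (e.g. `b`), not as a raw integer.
@+14  big-endian(6b e0 00 00) = 0x6be00000
  opcode bits[31:24]=0x6b: push/R
  rd@[23:21]=0x7 ⇒ m

m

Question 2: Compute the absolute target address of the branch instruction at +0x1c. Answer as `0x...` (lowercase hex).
0x82c4

off 0x1c: read a4 ff ff e0 as big → 0xa4ffffe0
  top 8b → 0xa4 → call [J]
  imm: (w>>0)&0xffffff=0xffffe0 (s24→-32) → $-32
  target = base 0x82c4 + off 0x1c + 4 + imm -32 = 0x82c4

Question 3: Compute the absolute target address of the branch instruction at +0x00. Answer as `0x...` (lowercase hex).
off 0x00: read a4 ff ff fc as big → 0xa4fffffc
  top 8b → 0xa4 → call [J]
  imm: (w>>0)&0xffffff=0xfffffc (s24→-4) → $-4
  target = base 0x82c4 + off 0x00 + 4 + imm -4 = 0x82c4

0x82c4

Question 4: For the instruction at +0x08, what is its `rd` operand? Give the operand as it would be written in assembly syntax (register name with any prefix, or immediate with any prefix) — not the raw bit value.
h

off 0x08: read dd a8 00 00 as big → 0xdda80000
  opcode bits[31:24]=0xdd: sub/RR
  rd@[23:21]=0x5 ⇒ h
  rs@[20:18]=0x2 ⇒ c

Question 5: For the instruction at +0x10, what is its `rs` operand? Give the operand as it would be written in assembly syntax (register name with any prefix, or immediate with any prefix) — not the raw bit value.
d

@+10  big-endian(74 ec 00 00) = 0x74ec0000
  op=0x74ec0000>>24=0x74 ⇒ xor (RR)
  rd: (w>>21)&0x7=0x7 → m
  rs: (w>>18)&0x7=0x3 → d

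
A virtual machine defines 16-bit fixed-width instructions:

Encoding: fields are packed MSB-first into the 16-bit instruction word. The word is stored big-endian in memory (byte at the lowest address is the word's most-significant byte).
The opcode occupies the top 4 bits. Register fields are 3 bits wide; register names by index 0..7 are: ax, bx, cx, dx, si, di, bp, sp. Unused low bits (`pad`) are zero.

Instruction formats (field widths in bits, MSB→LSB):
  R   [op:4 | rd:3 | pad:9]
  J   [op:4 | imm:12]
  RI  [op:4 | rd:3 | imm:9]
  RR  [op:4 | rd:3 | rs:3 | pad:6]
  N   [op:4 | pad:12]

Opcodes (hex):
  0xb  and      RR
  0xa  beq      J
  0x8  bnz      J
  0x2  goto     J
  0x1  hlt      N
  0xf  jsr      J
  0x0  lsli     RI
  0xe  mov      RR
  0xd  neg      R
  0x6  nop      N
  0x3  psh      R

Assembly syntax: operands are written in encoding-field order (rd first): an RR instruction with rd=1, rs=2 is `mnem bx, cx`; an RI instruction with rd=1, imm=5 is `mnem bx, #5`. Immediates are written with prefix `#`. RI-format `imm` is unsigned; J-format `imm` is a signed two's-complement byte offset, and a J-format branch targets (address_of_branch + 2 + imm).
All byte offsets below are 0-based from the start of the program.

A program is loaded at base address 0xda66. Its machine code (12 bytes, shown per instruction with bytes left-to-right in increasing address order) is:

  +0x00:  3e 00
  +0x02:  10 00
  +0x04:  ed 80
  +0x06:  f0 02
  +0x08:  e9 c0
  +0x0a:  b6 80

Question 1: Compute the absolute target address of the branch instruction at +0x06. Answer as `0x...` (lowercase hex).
0xda70

@+06  big-endian(f0 02) = 0xf002
  op=0xf002>>12=0xf ⇒ jsr (J)
  imm: (w>>0)&0xfff=0x2 → #2
  target = base 0xda66 + off 0x06 + 2 + imm 2 = 0xda70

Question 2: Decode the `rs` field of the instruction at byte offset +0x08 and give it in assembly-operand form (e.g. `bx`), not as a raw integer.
+0x08: e9 c0 ⇒ word 0xe9c0 (big)
  opcode bits[15:12]=0xe: mov/RR
  rd@[11:9]=0x4 ⇒ si
  rs@[8:6]=0x7 ⇒ sp

sp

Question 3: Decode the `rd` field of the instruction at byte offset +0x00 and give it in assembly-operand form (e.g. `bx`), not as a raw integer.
@+00  big-endian(3e 00) = 0x3e00
  top 4b → 0x3 → psh [R]
  rd@[11:9]=0x7 ⇒ sp

sp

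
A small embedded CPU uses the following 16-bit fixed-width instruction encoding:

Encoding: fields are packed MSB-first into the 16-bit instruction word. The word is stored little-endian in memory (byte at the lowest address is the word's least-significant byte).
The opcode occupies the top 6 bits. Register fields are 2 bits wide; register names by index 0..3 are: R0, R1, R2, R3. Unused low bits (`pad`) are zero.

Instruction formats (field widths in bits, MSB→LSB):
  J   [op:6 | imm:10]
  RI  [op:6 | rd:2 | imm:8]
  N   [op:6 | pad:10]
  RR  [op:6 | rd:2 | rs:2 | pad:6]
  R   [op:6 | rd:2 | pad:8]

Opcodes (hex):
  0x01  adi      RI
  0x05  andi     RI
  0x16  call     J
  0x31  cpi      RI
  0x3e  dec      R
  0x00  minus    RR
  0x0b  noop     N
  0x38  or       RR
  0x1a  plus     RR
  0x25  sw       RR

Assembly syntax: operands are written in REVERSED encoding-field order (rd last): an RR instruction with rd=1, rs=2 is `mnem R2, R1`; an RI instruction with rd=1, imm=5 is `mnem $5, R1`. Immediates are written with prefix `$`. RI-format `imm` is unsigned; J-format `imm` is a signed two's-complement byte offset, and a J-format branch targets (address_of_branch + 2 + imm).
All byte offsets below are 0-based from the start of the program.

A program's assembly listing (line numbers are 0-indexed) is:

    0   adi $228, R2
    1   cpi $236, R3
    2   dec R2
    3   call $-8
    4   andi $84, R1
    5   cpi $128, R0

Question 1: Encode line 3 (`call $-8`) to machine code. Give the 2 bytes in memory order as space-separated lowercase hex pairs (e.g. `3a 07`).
3. call fields op=0x16:6|imm=-8:10 → word 5bf8h → f8 5b

f8 5b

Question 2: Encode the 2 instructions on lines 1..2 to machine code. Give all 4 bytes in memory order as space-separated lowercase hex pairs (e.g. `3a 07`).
L1: cpi op=0x31:6|rd=3:2|imm=236:8 ⇒ 0xc7ec ⇒ little ec c7
L2: dec op=0x3e:6|rd=2:2|pad=0:8 ⇒ 0xfa00 ⇒ little 00 fa

ec c7 00 fa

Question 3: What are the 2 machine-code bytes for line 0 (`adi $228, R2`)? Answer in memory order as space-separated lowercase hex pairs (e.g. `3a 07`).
e4 06

L0: adi op=0x1:6|rd=2:2|imm=228:8 ⇒ 0x06e4 ⇒ little e4 06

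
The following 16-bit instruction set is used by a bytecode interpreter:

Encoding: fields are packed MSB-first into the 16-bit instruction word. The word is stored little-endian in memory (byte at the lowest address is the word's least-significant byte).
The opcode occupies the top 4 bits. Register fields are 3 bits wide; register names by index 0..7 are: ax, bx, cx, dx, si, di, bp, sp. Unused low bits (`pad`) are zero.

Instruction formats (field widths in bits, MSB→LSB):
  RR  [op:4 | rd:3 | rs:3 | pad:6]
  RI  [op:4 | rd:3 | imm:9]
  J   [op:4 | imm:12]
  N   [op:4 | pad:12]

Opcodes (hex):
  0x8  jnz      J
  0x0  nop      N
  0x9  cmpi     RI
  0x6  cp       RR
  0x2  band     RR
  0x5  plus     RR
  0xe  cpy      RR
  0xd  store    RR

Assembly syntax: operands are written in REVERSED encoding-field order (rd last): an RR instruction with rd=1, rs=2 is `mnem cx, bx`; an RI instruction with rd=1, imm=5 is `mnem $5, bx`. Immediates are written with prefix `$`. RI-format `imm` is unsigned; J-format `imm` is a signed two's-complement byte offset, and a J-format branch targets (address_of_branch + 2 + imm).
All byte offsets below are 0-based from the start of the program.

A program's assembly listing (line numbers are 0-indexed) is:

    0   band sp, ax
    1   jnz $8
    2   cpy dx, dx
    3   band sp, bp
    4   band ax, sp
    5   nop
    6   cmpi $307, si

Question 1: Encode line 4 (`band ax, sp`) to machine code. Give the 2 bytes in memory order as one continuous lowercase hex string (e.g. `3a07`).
002e

line 4 (band): pack op=0x2:4|rd=7:3|rs=0:3|pad=0:6 = 0x2e00; little→ 00 2e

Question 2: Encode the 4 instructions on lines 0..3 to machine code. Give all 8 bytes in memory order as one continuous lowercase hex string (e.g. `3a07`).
c0210880c0e6c02d

0. band fields op=0x2:4|rd=0:3|rs=7:3|pad=0:6 → word 21c0h → c0 21
1. jnz fields op=0x8:4|imm=8:12 → word 8008h → 08 80
2. cpy fields op=0xe:4|rd=3:3|rs=3:3|pad=0:6 → word e6c0h → c0 e6
3. band fields op=0x2:4|rd=6:3|rs=7:3|pad=0:6 → word 2dc0h → c0 2d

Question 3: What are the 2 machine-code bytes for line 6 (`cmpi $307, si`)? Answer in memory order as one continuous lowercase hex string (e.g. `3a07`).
3399

6. cmpi fields op=0x9:4|rd=4:3|imm=307:9 → word 9933h → 33 99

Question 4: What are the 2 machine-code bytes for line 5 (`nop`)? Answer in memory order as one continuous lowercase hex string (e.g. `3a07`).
5. nop fields op=0x0:4|pad=0:12 → word 0000h → 00 00

0000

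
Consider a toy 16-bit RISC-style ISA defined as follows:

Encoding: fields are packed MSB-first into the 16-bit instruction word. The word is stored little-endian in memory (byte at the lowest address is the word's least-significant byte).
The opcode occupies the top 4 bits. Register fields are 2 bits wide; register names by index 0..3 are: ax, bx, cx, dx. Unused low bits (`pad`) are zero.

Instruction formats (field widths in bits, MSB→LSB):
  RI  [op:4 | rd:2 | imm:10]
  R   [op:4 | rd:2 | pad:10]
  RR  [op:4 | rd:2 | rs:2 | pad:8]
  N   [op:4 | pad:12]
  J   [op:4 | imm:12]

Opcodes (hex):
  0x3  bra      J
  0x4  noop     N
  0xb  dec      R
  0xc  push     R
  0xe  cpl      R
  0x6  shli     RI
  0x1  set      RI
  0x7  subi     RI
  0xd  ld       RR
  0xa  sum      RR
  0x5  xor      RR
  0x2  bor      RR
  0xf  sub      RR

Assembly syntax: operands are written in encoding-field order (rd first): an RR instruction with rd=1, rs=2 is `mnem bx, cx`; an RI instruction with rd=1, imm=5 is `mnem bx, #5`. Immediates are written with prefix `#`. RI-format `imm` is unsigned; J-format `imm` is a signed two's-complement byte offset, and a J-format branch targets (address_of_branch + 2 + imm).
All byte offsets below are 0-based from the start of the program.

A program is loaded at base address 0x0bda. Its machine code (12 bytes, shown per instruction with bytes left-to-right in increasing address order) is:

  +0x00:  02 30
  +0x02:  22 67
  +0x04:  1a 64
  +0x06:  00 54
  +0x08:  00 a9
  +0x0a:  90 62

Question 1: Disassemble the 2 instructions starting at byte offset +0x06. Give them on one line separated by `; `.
[06] 00 54 → 0x5400
  top 4b → 0x5 → xor [RR]
  rd: (w>>10)&0x3=0x1 → bx
  rs: (w>>8)&0x3=0x0 → ax
[08] 00 a9 → 0xa900
  top 4b → 0xa → sum [RR]
  rd: (w>>10)&0x3=0x2 → cx
  rs: (w>>8)&0x3=0x1 → bx

xor bx, ax; sum cx, bx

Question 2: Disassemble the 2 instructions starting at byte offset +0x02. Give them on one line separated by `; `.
[02] 22 67 → 0x6722
  top 4b → 0x6 → shli [RI]
  [11:10] rd=1 = bx
  [9:0] imm=802 = #802
[04] 1a 64 → 0x641a
  top 4b → 0x6 → shli [RI]
  [11:10] rd=1 = bx
  [9:0] imm=26 = #26

shli bx, #802; shli bx, #26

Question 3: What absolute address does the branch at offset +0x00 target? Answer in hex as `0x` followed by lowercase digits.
off 0x00: read 02 30 as little → 0x3002
  op=0x3002>>12=0x3 ⇒ bra (J)
  [11:0] imm=2 = #2
  target = base 0x0bda + off 0x00 + 2 + imm 2 = 0x0bde

0x0bde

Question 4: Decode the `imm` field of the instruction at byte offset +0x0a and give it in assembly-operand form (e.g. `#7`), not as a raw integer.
#656

[0a] 90 62 → 0x6290
  opcode bits[15:12]=0x6: shli/RI
  rd: (w>>10)&0x3=0x0 → ax
  imm: (w>>0)&0x3ff=0x290 → #656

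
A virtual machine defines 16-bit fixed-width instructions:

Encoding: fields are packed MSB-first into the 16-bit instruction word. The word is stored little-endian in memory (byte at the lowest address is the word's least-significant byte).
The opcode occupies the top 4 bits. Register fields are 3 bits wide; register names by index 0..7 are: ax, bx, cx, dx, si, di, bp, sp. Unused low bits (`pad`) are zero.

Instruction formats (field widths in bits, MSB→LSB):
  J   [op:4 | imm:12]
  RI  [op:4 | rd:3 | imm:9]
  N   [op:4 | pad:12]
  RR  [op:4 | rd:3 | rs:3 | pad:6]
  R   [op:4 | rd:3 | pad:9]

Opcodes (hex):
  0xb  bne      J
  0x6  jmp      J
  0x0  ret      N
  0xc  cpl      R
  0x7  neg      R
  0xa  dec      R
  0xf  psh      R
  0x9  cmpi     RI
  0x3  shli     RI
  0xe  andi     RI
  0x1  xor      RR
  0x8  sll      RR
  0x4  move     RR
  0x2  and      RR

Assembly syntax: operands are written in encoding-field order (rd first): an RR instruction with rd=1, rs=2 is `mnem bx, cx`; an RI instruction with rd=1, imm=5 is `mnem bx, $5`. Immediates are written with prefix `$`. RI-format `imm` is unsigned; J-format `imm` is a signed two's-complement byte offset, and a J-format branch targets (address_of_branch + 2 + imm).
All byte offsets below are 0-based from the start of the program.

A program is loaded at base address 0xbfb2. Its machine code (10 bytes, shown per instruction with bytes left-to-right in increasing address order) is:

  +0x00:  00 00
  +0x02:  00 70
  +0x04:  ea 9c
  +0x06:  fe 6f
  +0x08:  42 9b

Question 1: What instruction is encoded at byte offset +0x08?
+0x08: 42 9b ⇒ word 0x9b42 (little)
  op=0x9b42>>12=0x9 ⇒ cmpi (RI)
  rd: (w>>9)&0x7=0x5 → di
  imm: (w>>0)&0x1ff=0x142 → $322

cmpi di, $322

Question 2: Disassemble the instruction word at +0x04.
+0x04: ea 9c ⇒ word 0x9cea (little)
  op=0x9cea>>12=0x9 ⇒ cmpi (RI)
  [11:9] rd=6 = bp
  [8:0] imm=234 = $234

cmpi bp, $234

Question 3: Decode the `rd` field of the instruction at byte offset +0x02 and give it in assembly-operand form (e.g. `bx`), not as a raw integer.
ax

+0x02: 00 70 ⇒ word 0x7000 (little)
  op=0x7000>>12=0x7 ⇒ neg (R)
  rd@[11:9]=0x0 ⇒ ax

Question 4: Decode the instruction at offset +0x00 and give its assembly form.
ret

@+00  little-endian(00 00) = 0x0000
  top 4b → 0x0 → ret [N]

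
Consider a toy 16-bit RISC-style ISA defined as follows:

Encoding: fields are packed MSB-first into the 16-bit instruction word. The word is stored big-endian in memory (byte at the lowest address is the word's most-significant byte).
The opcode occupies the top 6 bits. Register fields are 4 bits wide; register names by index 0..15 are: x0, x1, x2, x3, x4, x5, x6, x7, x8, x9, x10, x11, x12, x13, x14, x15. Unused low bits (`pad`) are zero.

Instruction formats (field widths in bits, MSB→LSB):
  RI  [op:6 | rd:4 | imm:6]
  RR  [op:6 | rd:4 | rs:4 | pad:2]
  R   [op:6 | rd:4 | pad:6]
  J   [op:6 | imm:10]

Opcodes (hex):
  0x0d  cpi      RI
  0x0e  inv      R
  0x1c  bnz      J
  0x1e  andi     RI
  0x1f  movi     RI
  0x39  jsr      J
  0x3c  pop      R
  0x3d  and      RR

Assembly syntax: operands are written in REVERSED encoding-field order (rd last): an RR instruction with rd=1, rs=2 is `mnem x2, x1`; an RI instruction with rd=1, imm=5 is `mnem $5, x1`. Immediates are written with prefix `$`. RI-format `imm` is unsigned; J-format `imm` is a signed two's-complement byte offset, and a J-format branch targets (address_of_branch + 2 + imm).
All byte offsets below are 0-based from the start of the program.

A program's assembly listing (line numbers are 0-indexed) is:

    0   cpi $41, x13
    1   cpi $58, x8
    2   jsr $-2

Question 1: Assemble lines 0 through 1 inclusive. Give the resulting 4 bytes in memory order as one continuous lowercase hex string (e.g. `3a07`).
line 0 (cpi): pack op=0xd:6|rd=13:4|imm=41:6 = 0x3769; big→ 37 69
line 1 (cpi): pack op=0xd:6|rd=8:4|imm=58:6 = 0x363a; big→ 36 3a

3769363a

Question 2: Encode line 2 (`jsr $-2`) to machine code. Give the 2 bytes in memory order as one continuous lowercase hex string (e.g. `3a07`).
e7fe

line 2 (jsr): pack op=0x39:6|imm=-2:10 = 0xe7fe; big→ e7 fe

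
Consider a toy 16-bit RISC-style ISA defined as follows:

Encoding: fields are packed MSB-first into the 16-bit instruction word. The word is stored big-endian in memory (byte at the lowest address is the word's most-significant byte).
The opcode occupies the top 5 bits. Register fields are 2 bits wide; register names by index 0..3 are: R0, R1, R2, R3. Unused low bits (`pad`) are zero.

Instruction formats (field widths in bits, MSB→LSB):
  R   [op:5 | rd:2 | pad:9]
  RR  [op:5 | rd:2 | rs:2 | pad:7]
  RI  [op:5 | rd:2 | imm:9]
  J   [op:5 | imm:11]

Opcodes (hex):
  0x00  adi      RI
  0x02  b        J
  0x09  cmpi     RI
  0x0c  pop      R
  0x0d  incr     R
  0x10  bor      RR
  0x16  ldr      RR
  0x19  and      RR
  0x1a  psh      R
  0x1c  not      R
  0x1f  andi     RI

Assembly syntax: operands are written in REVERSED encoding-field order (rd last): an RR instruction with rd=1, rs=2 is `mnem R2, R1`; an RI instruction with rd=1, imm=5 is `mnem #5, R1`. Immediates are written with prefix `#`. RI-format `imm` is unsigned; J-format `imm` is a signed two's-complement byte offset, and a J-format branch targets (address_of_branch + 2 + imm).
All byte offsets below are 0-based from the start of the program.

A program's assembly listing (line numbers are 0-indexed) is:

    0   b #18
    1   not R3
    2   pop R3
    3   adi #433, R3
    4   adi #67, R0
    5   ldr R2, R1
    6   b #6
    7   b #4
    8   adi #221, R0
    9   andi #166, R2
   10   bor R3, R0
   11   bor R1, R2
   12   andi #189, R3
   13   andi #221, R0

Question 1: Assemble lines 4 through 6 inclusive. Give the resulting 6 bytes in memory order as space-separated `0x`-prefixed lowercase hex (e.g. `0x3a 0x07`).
0x00 0x43 0xb3 0x00 0x10 0x06

line 4 (adi): pack op=0x0:5|rd=0:2|imm=67:9 = 0x0043; big→ 00 43
line 5 (ldr): pack op=0x16:5|rd=1:2|rs=2:2|pad=0:7 = 0xb300; big→ b3 00
line 6 (b): pack op=0x2:5|imm=6:11 = 0x1006; big→ 10 06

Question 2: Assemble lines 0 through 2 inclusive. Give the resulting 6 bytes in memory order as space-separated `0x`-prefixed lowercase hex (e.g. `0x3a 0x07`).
0x10 0x12 0xe6 0x00 0x66 0x00

line 0 (b): pack op=0x2:5|imm=18:11 = 0x1012; big→ 10 12
line 1 (not): pack op=0x1c:5|rd=3:2|pad=0:9 = 0xe600; big→ e6 00
line 2 (pop): pack op=0xc:5|rd=3:2|pad=0:9 = 0x6600; big→ 66 00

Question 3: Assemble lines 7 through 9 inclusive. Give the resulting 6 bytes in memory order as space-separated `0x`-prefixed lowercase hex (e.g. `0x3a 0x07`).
line 7 (b): pack op=0x2:5|imm=4:11 = 0x1004; big→ 10 04
line 8 (adi): pack op=0x0:5|rd=0:2|imm=221:9 = 0x00dd; big→ 00 dd
line 9 (andi): pack op=0x1f:5|rd=2:2|imm=166:9 = 0xfca6; big→ fc a6

0x10 0x04 0x00 0xdd 0xfc 0xa6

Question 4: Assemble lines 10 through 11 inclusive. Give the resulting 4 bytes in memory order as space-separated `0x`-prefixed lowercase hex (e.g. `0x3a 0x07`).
0x81 0x80 0x84 0x80

10. bor fields op=0x10:5|rd=0:2|rs=3:2|pad=0:7 → word 8180h → 81 80
11. bor fields op=0x10:5|rd=2:2|rs=1:2|pad=0:7 → word 8480h → 84 80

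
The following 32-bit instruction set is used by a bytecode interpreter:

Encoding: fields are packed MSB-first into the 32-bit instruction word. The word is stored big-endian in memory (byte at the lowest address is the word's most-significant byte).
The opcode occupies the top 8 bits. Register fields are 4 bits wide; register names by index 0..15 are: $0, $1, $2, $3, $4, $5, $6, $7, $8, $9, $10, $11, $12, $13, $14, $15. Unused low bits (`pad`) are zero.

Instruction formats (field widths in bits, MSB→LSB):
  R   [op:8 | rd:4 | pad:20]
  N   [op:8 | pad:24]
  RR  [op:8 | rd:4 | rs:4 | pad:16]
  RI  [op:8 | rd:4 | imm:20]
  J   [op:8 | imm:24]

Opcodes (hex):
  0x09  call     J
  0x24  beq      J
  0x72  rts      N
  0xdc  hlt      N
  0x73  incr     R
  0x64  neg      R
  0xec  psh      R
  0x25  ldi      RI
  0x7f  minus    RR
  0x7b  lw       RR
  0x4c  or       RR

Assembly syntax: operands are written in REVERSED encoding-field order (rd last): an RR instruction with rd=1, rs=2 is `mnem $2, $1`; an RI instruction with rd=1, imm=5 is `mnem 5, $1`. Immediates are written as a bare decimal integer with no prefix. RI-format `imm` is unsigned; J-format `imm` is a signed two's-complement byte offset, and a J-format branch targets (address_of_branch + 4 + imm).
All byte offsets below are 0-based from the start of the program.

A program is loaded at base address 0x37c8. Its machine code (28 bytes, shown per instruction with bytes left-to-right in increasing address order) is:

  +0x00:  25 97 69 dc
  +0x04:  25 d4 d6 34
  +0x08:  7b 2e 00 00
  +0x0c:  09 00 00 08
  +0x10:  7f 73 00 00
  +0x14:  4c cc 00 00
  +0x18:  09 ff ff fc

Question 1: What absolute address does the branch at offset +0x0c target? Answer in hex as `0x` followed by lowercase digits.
off 0x0c: read 09 00 00 08 as big → 0x09000008
  opcode bits[31:24]=0x9: call/J
  imm: (w>>0)&0xffffff=0x8 → 8
  target = base 0x37c8 + off 0x0c + 4 + imm 8 = 0x37e0

0x37e0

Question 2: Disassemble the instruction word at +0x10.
minus $3, $7

off 0x10: read 7f 73 00 00 as big → 0x7f730000
  top 8b → 0x7f → minus [RR]
  rd@[23:20]=0x7 ⇒ $7
  rs@[19:16]=0x3 ⇒ $3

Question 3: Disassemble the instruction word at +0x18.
call -4

@+18  big-endian(09 ff ff fc) = 0x09fffffc
  top 8b → 0x9 → call [J]
  imm@[23:0]=0xfffffc (s24→-4) ⇒ -4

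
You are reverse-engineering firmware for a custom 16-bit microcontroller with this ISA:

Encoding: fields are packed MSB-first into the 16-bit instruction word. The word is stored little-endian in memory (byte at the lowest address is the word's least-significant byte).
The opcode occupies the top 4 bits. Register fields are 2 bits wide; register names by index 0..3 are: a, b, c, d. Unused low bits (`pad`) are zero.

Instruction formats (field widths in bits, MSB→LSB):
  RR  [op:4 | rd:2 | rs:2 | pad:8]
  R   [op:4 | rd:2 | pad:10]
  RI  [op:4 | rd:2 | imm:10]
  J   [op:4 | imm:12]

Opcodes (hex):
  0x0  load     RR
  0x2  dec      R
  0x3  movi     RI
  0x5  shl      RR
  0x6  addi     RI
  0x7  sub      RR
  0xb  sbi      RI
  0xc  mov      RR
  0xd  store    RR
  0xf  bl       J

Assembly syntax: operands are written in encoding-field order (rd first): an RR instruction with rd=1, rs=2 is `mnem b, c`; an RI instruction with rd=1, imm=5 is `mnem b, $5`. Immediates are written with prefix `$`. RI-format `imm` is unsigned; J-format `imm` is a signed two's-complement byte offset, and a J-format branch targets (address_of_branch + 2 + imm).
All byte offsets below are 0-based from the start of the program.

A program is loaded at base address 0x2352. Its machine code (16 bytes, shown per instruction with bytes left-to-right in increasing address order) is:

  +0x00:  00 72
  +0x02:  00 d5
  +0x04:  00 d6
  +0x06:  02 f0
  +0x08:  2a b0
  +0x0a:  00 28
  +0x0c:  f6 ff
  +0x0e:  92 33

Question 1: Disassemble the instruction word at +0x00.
+0x00: 00 72 ⇒ word 0x7200 (little)
  opcode bits[15:12]=0x7: sub/RR
  [11:10] rd=0 = a
  [9:8] rs=2 = c

sub a, c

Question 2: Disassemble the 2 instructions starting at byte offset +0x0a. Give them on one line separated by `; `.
@+0a  little-endian(00 28) = 0x2800
  opcode bits[15:12]=0x2: dec/R
  rd@[11:10]=0x2 ⇒ c
@+0c  little-endian(f6 ff) = 0xfff6
  opcode bits[15:12]=0xf: bl/J
  imm@[11:0]=0xff6 (s12→-10) ⇒ $-10

dec c; bl $-10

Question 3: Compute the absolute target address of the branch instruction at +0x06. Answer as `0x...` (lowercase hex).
[06] 02 f0 → 0xf002
  opcode bits[15:12]=0xf: bl/J
  imm: (w>>0)&0xfff=0x2 → $2
  target = base 0x2352 + off 0x06 + 2 + imm 2 = 0x235c

0x235c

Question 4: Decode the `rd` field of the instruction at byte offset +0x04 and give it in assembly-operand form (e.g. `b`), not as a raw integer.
[04] 00 d6 → 0xd600
  top 4b → 0xd → store [RR]
  rd: (w>>10)&0x3=0x1 → b
  rs: (w>>8)&0x3=0x2 → c

b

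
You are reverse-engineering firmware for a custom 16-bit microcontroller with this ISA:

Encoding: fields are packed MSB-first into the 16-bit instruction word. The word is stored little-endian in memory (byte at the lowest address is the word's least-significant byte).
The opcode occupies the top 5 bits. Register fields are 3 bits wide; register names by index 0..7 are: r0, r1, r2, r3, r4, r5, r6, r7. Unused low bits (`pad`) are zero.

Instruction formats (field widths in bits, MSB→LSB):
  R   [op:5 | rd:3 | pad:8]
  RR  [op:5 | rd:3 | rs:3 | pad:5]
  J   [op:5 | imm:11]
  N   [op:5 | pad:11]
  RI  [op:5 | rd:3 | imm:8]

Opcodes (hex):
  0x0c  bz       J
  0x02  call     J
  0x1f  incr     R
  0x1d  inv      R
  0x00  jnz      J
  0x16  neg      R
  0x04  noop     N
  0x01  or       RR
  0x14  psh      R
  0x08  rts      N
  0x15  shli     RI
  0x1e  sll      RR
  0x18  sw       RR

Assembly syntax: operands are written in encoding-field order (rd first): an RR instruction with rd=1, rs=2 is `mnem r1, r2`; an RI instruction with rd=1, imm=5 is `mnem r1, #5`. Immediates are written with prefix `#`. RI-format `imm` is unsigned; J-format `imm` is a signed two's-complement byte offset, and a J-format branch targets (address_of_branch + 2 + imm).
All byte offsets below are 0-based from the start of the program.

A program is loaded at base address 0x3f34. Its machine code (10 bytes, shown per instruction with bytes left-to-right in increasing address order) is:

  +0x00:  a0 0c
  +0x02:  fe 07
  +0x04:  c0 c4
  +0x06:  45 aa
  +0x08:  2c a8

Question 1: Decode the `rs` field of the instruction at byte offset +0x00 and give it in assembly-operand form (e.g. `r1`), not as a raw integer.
r5

+0x00: a0 0c ⇒ word 0x0ca0 (little)
  top 5b → 0x1 → or [RR]
  [10:8] rd=4 = r4
  [7:5] rs=5 = r5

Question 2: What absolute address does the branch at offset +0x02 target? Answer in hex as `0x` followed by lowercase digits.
@+02  little-endian(fe 07) = 0x07fe
  op=0x07fe>>11=0x0 ⇒ jnz (J)
  imm: (w>>0)&0x7ff=0x7fe (s11→-2) → #-2
  target = base 0x3f34 + off 0x02 + 2 + imm -2 = 0x3f36

0x3f36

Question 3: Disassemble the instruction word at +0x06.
off 0x06: read 45 aa as little → 0xaa45
  op=0xaa45>>11=0x15 ⇒ shli (RI)
  rd@[10:8]=0x2 ⇒ r2
  imm@[7:0]=0x45 ⇒ #69

shli r2, #69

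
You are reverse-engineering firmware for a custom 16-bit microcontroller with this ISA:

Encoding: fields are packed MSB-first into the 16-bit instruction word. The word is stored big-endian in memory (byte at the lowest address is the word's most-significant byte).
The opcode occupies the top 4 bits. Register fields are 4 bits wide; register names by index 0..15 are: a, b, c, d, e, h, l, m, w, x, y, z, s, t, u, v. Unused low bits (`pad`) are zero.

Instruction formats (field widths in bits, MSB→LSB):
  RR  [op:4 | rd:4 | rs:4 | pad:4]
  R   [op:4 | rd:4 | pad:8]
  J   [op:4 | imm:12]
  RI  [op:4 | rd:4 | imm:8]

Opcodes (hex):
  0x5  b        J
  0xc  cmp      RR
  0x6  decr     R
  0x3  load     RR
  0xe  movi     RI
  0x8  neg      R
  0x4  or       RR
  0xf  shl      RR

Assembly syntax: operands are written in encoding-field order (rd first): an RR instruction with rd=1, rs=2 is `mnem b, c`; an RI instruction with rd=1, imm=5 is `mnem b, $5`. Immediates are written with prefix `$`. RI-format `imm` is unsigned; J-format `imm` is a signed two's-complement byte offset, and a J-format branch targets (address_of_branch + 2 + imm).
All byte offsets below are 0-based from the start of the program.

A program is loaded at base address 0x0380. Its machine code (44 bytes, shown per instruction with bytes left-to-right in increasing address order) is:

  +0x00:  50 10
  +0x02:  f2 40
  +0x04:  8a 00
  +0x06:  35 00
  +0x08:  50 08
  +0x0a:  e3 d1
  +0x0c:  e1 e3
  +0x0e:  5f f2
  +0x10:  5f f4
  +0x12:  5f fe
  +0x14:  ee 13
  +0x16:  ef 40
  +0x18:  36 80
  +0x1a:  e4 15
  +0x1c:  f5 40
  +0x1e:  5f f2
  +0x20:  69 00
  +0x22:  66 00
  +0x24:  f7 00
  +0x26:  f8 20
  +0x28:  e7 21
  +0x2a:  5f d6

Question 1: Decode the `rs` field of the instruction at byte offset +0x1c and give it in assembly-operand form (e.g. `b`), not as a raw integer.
[1c] f5 40 → 0xf540
  opcode bits[15:12]=0xf: shl/RR
  [11:8] rd=5 = h
  [7:4] rs=4 = e

e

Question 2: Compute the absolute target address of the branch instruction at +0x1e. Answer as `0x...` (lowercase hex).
0x0392

off 0x1e: read 5f f2 as big → 0x5ff2
  opcode bits[15:12]=0x5: b/J
  imm@[11:0]=0xff2 (s12→-14) ⇒ $-14
  target = base 0x0380 + off 0x1e + 2 + imm -14 = 0x0392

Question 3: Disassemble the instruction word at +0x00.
b $16

+0x00: 50 10 ⇒ word 0x5010 (big)
  op=0x5010>>12=0x5 ⇒ b (J)
  imm: (w>>0)&0xfff=0x10 → $16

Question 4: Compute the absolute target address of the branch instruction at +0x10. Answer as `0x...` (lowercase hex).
+0x10: 5f f4 ⇒ word 0x5ff4 (big)
  opcode bits[15:12]=0x5: b/J
  imm@[11:0]=0xff4 (s12→-12) ⇒ $-12
  target = base 0x0380 + off 0x10 + 2 + imm -12 = 0x0386

0x0386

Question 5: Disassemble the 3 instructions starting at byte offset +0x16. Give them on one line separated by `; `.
off 0x16: read ef 40 as big → 0xef40
  op=0xef40>>12=0xe ⇒ movi (RI)
  [11:8] rd=15 = v
  [7:0] imm=64 = $64
off 0x18: read 36 80 as big → 0x3680
  op=0x3680>>12=0x3 ⇒ load (RR)
  [11:8] rd=6 = l
  [7:4] rs=8 = w
off 0x1a: read e4 15 as big → 0xe415
  op=0xe415>>12=0xe ⇒ movi (RI)
  [11:8] rd=4 = e
  [7:0] imm=21 = $21

movi v, $64; load l, w; movi e, $21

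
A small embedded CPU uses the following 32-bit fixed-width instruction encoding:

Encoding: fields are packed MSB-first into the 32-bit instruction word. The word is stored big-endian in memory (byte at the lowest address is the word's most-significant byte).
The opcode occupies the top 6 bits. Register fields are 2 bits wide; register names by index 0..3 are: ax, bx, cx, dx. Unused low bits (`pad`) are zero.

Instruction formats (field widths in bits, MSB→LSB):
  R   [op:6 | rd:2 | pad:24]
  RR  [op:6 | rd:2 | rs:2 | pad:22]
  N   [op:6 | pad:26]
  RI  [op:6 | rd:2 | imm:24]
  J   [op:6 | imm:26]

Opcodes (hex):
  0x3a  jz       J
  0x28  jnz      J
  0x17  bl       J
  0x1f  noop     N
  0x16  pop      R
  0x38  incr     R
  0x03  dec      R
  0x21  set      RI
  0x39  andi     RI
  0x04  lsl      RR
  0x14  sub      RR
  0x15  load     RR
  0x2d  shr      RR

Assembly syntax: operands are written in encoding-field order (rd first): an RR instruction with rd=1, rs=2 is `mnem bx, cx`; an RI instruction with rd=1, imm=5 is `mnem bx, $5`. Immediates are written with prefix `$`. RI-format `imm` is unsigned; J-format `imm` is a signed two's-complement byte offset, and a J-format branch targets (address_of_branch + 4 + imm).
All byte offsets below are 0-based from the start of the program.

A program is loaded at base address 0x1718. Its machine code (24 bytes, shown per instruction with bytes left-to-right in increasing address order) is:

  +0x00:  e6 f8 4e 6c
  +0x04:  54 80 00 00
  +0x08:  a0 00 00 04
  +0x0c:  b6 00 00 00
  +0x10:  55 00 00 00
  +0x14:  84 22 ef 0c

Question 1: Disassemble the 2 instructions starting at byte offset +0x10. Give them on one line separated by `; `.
@+10  big-endian(55 00 00 00) = 0x55000000
  opcode bits[31:26]=0x15: load/RR
  rd: (w>>24)&0x3=0x1 → bx
  rs: (w>>22)&0x3=0x0 → ax
@+14  big-endian(84 22 ef 0c) = 0x8422ef0c
  opcode bits[31:26]=0x21: set/RI
  rd: (w>>24)&0x3=0x0 → ax
  imm: (w>>0)&0xffffff=0x22ef0c → $2289420

load bx, ax; set ax, $2289420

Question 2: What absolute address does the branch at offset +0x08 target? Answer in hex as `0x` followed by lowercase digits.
@+08  big-endian(a0 00 00 04) = 0xa0000004
  op=0xa0000004>>26=0x28 ⇒ jnz (J)
  [25:0] imm=4 = $4
  target = base 0x1718 + off 0x08 + 4 + imm 4 = 0x1728

0x1728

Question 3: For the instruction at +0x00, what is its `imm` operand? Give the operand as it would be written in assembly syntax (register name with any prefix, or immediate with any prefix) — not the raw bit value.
$16273004

[00] e6 f8 4e 6c → 0xe6f84e6c
  op=0xe6f84e6c>>26=0x39 ⇒ andi (RI)
  rd@[25:24]=0x2 ⇒ cx
  imm@[23:0]=0xf84e6c ⇒ $16273004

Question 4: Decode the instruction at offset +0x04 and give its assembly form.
load ax, cx

off 0x04: read 54 80 00 00 as big → 0x54800000
  opcode bits[31:26]=0x15: load/RR
  rd: (w>>24)&0x3=0x0 → ax
  rs: (w>>22)&0x3=0x2 → cx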